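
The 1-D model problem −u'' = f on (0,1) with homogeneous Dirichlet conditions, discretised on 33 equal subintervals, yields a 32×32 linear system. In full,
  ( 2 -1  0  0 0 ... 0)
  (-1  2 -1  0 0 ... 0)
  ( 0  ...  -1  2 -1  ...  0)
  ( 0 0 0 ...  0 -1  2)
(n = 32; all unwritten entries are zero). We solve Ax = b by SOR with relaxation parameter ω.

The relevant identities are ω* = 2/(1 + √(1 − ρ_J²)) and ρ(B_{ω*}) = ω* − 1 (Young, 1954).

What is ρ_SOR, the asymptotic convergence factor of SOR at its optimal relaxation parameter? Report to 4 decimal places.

n=32: λ(B_J) = 1 − λ(A)/2 = cos(kπ/33); k=1 gives ρ_J = 0.9955.
root = sin(π/33) = 0.09506  (since 1−cos² = sin²).
ω* = 2/(1 + 0.09506) = 2/1.09506 = 1.8264.
At ω = 1.8264 every |λ(B_ω)| = ω−1, so ρ_SOR = 0.8264.

ρ_SOR = 0.8264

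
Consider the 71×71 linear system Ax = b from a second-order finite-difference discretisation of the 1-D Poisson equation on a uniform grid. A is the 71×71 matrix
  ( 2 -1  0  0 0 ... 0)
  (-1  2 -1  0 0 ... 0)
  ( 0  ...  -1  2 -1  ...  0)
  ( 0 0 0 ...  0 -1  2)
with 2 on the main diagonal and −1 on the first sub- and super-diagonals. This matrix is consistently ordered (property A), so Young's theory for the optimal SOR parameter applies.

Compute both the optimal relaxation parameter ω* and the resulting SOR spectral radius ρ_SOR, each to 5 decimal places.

n=71: λ(B_J) = 1 − λ(A)/2 = cos(kπ/72); k=1 gives ρ_J = 0.99905.
√(1−ρ_J²) simplifies to sin(π/72) = 0.043619.
ω* = 2 / (1 + 0.043619) = 2 / 1.043619 ≈ 1.91641.
ρ(B_{ω*}) = ω*−1 = 0.91641

ω* = 1.91641, ρ_SOR = 0.91641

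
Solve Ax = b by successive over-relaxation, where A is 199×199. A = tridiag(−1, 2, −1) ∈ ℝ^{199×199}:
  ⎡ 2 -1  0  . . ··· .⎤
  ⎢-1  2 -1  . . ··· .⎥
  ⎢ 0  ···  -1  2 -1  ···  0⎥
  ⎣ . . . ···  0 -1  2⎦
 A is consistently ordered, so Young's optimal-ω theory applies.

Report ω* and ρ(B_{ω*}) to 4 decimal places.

ω* = 1.9691, ρ_SOR = 0.9691

n=199: λ(B_J) = 1 − λ(A)/2 = cos(kπ/200); k=1 gives ρ_J = 0.9999.
√(1−ρ_J²) = |sin(π/200)| = 0.01571
So ω* = 2/1.01571 = 1.9691 (Young).
At ω = 1.9691 every |λ(B_ω)| = ω−1, so ρ_SOR = 0.9691.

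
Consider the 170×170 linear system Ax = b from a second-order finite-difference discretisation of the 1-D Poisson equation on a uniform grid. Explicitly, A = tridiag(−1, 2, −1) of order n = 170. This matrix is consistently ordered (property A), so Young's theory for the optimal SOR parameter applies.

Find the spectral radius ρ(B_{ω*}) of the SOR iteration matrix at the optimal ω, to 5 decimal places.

[ρ_J] n=170: ρ(B_J) = cos(π/(n+1)) = cos(π/171) = 0.99983.
1 − cos²(π/171) = sin²(π/171) ⇒ √(1−ρ_J²) = sin(π/171) = 0.018371.
Young: ω* = 2/(1+√(1−ρ_J²)) = 2/(1+0.018371) = 2/1.018371 = 1.96392.
ρ_SOR = ω* − 1 = 1.96392 − 1 = 0.96392.

ρ_SOR = 0.96392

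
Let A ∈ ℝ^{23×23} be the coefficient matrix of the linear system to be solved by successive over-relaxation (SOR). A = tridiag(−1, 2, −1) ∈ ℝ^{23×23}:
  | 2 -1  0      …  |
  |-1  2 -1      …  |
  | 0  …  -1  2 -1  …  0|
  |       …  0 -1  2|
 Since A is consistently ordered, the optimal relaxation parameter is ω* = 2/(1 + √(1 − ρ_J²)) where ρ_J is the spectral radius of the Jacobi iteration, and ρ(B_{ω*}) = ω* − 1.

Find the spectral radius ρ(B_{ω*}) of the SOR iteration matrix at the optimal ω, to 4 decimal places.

ρ_J = max_k |cos(kπ/24)| = cos(π/24) = 0.9914
√(1 − cos²(π/24)) = sin(π/24) ≈ 0.13053.
Then 2/(1+√(1−ρ_J²)) = 2/(1+0.13053); ω* = 2/1.13053 = 1.7691.
At ω = 1.7691 every |λ(B_ω)| = ω−1, so ρ_SOR = 0.7691.

ρ_SOR = 0.7691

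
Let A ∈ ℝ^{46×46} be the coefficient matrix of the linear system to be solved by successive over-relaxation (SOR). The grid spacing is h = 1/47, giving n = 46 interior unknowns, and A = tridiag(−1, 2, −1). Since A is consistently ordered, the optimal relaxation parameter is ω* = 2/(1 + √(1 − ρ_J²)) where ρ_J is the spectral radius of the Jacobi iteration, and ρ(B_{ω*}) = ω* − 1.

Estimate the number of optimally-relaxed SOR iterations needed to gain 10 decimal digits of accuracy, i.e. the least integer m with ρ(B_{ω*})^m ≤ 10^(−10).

ρ_J = max_k |cos(kπ/47)| = cos(π/47) = 0.9977669
1 − cos²(π/47) = sin²(π/47) ⇒ √(1−ρ_J²) = sin(π/47) = 0.0667926.
Young: ω* = 2/(1+√(1−ρ_J²)) = 2/(1+0.0667926) = 2/1.0667926 = 1.8747787.
ρ(B_{ω*}) = ω*−1 = 0.8747787
Need (0.8747787)^m ≤ 10^(−10): m ≥ 10·ln10/|ln 0.8747787| = 23.0259/0.133784 = 172.113 ⇒ m = 173.

m = 173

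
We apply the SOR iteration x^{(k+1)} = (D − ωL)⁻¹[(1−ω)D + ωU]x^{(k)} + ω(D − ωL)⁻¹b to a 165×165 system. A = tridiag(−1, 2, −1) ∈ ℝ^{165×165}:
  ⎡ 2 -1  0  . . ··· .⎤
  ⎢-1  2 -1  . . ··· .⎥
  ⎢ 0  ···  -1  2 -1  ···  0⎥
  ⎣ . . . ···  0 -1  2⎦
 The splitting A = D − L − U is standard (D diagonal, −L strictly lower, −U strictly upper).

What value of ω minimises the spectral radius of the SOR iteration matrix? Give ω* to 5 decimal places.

ω* = 1.96285

[ρ_J] n=165: ρ(B_J) = cos(π/(n+1)) = cos(π/166) = 0.99982.
1 − cos²(π/166) = sin²(π/166) ⇒ √(1−ρ_J²) = sin(π/166) = 0.018924.
Young: ω* = 2/(1+√(1−ρ_J²)) = 2/(1+0.018924) = 2/1.018924 = 1.96285.
and ρ(B_{ω*}) = 1.96285 − 1 = 0.96285.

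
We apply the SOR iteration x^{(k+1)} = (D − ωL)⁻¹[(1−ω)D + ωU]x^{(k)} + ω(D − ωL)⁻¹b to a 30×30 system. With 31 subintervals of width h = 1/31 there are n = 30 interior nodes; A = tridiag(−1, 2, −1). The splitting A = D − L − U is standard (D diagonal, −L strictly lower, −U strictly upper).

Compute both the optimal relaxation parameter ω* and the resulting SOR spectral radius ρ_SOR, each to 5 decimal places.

ρ_J = max_k |cos(kπ/31)| = cos(π/31) = 0.99487
√(1−ρ_J²) = |sin(π/31)| = 0.101168
[ω*] 2 ÷ (1 + 0.101168) = 2 ÷ 1.101168 = 1.81625.
ρ(B_{ω*}) = ω*−1 = 0.81625

ω* = 1.81625, ρ_SOR = 0.81625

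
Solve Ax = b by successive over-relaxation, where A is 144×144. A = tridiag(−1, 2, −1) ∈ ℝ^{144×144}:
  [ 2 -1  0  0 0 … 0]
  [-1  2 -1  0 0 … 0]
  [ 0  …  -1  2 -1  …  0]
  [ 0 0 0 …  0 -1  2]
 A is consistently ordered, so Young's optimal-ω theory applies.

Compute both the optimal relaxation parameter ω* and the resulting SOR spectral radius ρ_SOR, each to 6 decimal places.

ω* = 1.957590, ρ_SOR = 0.957590

n=144: λ(B_J) = 1 − λ(A)/2 = cos(kπ/145); k=1 gives ρ_J = 0.999765.
1 − cos²(π/145) = sin²(π/145) ⇒ √(1−ρ_J²) = sin(π/145) = 0.0216645.
So ω* = 2/1.0216645 = 1.957590 (Young).
[ρ_SOR] ω* − 1 = 0.957590.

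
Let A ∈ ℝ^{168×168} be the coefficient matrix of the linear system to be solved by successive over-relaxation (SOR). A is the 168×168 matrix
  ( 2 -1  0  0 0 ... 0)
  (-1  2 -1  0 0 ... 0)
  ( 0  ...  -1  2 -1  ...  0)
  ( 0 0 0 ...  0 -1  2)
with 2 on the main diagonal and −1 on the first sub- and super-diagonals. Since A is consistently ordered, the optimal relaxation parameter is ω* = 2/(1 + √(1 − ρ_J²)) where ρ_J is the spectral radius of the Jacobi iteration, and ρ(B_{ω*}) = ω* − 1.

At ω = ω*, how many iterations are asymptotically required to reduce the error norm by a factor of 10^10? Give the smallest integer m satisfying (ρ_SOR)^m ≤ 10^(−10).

n=168: λ(B_J) = 1 − λ(A)/2 = cos(kπ/169); k=1 gives ρ_J = 0.9998272.
√(1 − cos²(π/169)) = sin(π/169) ≈ 0.0185882.
Young: ω* = 2/(1+√(1−ρ_J²)) = 2/(1+0.0185882) = 2/1.0185882 = 1.9635020.
and ρ(B_{ω*}) = 1.9635020 − 1 = 0.9635020.
(0.9635020)^m ≤ 10^{−10}  ⇒  m·ln(0.9635020) ≤ −10·ln10  ⇒  m ≥ 619.297  ⇒  m = 620

m = 620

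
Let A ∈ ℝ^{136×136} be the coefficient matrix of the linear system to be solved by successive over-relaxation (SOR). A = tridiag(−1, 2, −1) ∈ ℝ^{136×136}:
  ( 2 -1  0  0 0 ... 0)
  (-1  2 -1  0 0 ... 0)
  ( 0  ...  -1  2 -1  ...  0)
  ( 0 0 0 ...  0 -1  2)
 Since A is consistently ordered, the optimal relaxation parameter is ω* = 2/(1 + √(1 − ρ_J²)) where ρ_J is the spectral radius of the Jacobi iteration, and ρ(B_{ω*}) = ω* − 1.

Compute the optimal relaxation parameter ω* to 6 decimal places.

ω* = 1.955169

[ρ_J] n=136: ρ(B_J) = cos(π/(n+1)) = cos(π/137) = 0.999737.
√(1−ρ_J²) simplifies to sin(π/137) = 0.0229293.
Young: ω* = 2/(1+√(1−ρ_J²)) = 2/(1+0.0229293) = 2/1.0229293 = 1.955169.
ρ_SOR = ω* − 1 ≈ 0.955169.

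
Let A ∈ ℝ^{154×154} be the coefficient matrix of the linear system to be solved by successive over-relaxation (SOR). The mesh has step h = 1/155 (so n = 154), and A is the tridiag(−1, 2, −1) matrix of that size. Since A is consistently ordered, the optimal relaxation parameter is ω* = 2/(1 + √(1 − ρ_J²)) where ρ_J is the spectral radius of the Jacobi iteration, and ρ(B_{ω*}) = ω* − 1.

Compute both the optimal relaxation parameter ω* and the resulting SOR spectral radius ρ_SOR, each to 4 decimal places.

spectrum of D⁻¹(L+U) = {cos(kπ/155) : 1≤k≤154}; ρ_J = cos(π/155) = 0.9998.
root = sin(π/155) = 0.02027  (since 1−cos² = sin²).
ω* = 2 / (1 + 0.02027) = 2 / 1.02027 ≈ 1.9603.
and ρ(B_{ω*}) = 1.9603 − 1 = 0.9603.

ω* = 1.9603, ρ_SOR = 0.9603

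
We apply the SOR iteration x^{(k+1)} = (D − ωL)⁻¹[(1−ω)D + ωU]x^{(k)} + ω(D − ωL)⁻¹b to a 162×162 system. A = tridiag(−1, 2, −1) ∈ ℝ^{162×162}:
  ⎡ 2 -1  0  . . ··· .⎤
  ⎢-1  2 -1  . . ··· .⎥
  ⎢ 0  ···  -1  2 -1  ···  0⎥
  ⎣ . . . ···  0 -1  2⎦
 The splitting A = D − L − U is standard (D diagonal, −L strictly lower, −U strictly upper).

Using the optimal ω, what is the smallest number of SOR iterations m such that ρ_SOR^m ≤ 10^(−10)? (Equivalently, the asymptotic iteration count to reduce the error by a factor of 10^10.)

m = 598

ρ_J = max_k |cos(kπ/163)| = cos(π/163) = 0.9998143
√(1−ρ_J²) simplifies to sin(π/163) = 0.0192724.
[ω*] 2 ÷ (1 + 0.0192724) = 2 ÷ 1.0192724 = 1.9621840.
At ω = 1.9621840 every |λ(B_ω)| = ω−1, so ρ_SOR = 0.9621840.
(0.9621840)^m ≤ 10^{−10}  ⇒  m·ln(0.9621840) ≤ −10·ln10  ⇒  m ≥ 597.306  ⇒  m = 598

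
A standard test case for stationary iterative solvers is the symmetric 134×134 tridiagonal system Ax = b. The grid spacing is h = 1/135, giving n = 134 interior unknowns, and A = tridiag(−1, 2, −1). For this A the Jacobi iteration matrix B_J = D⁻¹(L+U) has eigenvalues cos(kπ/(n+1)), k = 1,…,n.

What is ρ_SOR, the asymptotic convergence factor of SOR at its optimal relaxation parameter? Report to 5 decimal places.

spectrum of D⁻¹(L+U) = {cos(kπ/135) : 1≤k≤134}; ρ_J = cos(π/135) = 0.99973.
root = sin(π/135) = 0.023269  (since 1−cos² = sin²).
ω* = 2 / (1 + 0.023269) = 2 / 1.023269 ≈ 1.95452.
ρ_SOR = ω* − 1 ≈ 0.95452.

ρ_SOR = 0.95452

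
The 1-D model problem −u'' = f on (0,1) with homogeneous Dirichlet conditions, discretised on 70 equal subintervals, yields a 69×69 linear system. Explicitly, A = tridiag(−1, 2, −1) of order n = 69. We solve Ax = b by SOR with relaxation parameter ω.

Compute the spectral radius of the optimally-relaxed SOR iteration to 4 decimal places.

With n=69, ρ(Jacobi) = cos(π/70) = 0.9990.
√(1−ρ_J²) simplifies to sin(π/70) = 0.04486.
ω* = 2 / (1 + 0.04486) = 2 / 1.04486 ≈ 1.9141.
[ρ_SOR] ω* − 1 = 0.9141.

ρ_SOR = 0.9141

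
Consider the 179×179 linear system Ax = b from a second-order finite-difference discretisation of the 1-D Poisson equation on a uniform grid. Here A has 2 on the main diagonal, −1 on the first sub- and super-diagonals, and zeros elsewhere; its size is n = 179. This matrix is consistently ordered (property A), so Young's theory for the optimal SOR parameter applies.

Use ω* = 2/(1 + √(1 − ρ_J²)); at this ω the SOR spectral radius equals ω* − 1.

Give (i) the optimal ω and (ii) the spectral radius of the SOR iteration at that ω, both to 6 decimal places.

n=179: λ(B_J) = 1 − λ(A)/2 = cos(kπ/180); k=1 gives ρ_J = 0.999848.
√(1−ρ_J²) = |sin(π/180)| = 0.0174524
Young: ω* = 2/(1+√(1−ρ_J²)) = 2/(1+0.0174524) = 2/1.0174524 = 1.965694.
ρ_SOR = ω* − 1 ≈ 0.965694.

ω* = 1.965694, ρ_SOR = 0.965694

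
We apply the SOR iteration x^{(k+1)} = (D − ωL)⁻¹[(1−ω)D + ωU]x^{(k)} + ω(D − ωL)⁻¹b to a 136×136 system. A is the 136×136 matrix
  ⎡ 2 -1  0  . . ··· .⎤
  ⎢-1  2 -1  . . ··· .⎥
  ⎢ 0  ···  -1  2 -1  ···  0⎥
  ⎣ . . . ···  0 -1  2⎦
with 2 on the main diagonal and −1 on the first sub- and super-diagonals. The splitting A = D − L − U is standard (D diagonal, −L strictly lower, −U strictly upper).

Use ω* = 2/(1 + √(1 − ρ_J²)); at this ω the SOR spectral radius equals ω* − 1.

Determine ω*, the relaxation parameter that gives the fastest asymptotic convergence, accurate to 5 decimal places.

[ρ_J] n=136: ρ(B_J) = cos(π/(n+1)) = cos(π/137) = 0.99974.
√(1−ρ_J²) = |sin(π/137)| = 0.022929
[ω*] 2 ÷ (1 + 0.022929) = 2 ÷ 1.022929 = 1.95517.
Hence ρ(B_{ω*}) = 1.95517 − 1 = 0.95517.

ω* = 1.95517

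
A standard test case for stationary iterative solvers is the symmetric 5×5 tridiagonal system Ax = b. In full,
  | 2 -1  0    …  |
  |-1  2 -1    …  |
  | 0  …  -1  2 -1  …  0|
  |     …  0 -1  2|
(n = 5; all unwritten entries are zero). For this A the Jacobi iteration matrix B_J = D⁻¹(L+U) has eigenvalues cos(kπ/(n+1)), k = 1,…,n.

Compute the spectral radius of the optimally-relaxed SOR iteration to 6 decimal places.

ρ_SOR = 0.333333

spectrum of D⁻¹(L+U) = {cos(kπ/6) : 1≤k≤5}; ρ_J = cos(π/6) = 0.866025.
root = sin(π/6) = 0.5000000  (since 1−cos² = sin²).
ω* = 2/(1 + 0.5000000) = 2/1.5000000 = 1.333333.
At ω = 1.333333 every |λ(B_ω)| = ω−1, so ρ_SOR = 0.333333.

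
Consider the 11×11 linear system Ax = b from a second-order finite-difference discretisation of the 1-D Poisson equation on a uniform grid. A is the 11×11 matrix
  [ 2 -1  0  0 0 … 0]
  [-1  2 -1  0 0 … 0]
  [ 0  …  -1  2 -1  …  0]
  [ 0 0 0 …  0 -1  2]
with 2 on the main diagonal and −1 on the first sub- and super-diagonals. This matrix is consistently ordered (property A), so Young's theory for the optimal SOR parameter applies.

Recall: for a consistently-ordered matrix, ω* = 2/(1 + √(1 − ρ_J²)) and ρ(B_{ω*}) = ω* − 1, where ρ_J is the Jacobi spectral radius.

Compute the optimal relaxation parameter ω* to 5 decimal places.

ω* = 1.58879

With n=11, ρ(Jacobi) = cos(π/12) = 0.96593.
root = sin(π/12) = 0.258819  (since 1−cos² = sin²).
So ω* = 2/1.258819 = 1.58879 (Young).
Hence ρ(B_{ω*}) = 1.58879 − 1 = 0.58879.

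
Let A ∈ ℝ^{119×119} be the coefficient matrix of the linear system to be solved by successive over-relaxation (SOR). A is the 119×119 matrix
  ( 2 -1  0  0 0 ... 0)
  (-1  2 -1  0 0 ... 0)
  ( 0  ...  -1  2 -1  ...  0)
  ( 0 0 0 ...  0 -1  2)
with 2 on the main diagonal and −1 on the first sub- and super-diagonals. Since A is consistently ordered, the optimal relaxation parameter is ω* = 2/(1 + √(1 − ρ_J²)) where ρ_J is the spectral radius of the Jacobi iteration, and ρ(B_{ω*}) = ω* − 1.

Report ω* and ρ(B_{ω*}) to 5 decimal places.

[ρ_J] n=119: ρ(B_J) = cos(π/(n+1)) = cos(π/120) = 0.99966.
√(1−ρ_J²) simplifies to sin(π/120) = 0.026177.
ω* = 2 / (1 + 0.026177) = 2 / 1.026177 ≈ 1.94898.
Hence ρ(B_{ω*}) = 1.94898 − 1 = 0.94898.

ω* = 1.94898, ρ_SOR = 0.94898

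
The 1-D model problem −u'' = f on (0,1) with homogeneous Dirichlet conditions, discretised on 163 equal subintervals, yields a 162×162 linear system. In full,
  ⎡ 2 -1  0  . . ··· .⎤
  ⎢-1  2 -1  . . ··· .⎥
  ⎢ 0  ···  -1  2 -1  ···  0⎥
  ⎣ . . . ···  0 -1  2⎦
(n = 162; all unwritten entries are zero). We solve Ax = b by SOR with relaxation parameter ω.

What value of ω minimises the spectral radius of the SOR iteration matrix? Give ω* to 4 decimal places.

[ρ_J] n=162: ρ(B_J) = cos(π/(n+1)) = cos(π/163) = 0.9998.
1 − cos²(π/163) = sin²(π/163) ⇒ √(1−ρ_J²) = sin(π/163) = 0.01927.
So ω* = 2/1.01927 = 1.9622 (Young).
ρ(B_{ω*}) = ω*−1 = 0.9622

ω* = 1.9622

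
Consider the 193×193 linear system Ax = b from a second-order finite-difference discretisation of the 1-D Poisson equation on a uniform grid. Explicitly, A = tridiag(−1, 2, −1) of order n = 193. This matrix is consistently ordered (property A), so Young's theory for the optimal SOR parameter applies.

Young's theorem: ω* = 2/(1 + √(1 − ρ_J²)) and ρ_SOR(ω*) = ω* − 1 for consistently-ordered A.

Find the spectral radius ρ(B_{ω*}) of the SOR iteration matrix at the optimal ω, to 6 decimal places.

½·tridiag(1,0,1) at n=193: λ_k = cos(kπ/194); max |λ| at k=1 ⇒ ρ_J = cos(π/194) ≈ 0.999869.
√(1 − cos²(π/194)) = sin(π/194) ≈ 0.0161931.
ω* = 2/(1 + 0.0161931) = 2/1.0161931 = 1.968130.
ρ(B_{ω*}) = ω*−1 = 0.968130

ρ_SOR = 0.968130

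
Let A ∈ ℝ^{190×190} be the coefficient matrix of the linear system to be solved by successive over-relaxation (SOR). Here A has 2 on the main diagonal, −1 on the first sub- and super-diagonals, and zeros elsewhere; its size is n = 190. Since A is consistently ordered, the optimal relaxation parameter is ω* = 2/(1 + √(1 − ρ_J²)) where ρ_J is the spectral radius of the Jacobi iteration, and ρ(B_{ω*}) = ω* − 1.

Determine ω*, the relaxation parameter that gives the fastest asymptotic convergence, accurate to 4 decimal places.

With n=190, ρ(Jacobi) = cos(π/191) = 0.9999.
1 − cos²(π/191) = sin²(π/191) ⇒ √(1−ρ_J²) = sin(π/191) = 0.01645.
ω* = 2/(1+0.01645) = 1.9676
ρ(B_{ω*}) = ω*−1 = 0.9676

ω* = 1.9676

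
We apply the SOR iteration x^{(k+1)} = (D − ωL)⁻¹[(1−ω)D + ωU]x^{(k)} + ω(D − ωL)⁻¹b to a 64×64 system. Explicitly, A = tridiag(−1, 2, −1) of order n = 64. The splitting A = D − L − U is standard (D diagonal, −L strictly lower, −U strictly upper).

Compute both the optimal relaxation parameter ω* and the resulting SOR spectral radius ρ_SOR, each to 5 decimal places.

ω* = 1.90783, ρ_SOR = 0.90783

spectrum of D⁻¹(L+U) = {cos(kπ/65) : 1≤k≤64}; ρ_J = cos(π/65) = 0.99883.
√(1 − cos²(π/65)) = sin(π/65) ≈ 0.048313.
ω* = 2/(1 + 0.048313) = 2/1.048313 = 1.90783.
At ω = 1.90783 every |λ(B_ω)| = ω−1, so ρ_SOR = 0.90783.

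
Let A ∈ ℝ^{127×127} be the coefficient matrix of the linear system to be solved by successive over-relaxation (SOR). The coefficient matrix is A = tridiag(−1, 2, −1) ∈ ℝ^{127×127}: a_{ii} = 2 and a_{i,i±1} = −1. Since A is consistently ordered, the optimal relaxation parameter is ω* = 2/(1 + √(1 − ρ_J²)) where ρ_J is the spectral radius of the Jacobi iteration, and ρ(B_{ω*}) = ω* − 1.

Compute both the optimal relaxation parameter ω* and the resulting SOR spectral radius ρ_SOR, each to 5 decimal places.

ω* = 1.95209, ρ_SOR = 0.95209

ρ_J = max_k |cos(kπ/128)| = cos(π/128) = 0.99970
1 − cos²(π/128) = sin²(π/128) ⇒ √(1−ρ_J²) = sin(π/128) = 0.024541.
So ω* = 2/1.024541 = 1.95209 (Young).
[ρ_SOR] ω* − 1 = 0.95209.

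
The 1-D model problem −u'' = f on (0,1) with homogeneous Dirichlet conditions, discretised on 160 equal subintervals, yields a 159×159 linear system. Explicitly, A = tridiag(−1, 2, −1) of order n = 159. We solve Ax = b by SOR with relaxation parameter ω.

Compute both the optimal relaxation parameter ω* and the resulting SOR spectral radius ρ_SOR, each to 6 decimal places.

½·tridiag(1,0,1) at n=159: λ_k = cos(kπ/160); max |λ| at k=1 ⇒ ρ_J = cos(π/160) ≈ 0.999807.
1 − cos²(π/160) = sin²(π/160) ⇒ √(1−ρ_J²) = sin(π/160) = 0.0196337.
ω* = 2/(1 + 0.0196337) = 2/1.0196337 = 1.961489.
At ω = 1.961489 every |λ(B_ω)| = ω−1, so ρ_SOR = 0.961489.

ω* = 1.961489, ρ_SOR = 0.961489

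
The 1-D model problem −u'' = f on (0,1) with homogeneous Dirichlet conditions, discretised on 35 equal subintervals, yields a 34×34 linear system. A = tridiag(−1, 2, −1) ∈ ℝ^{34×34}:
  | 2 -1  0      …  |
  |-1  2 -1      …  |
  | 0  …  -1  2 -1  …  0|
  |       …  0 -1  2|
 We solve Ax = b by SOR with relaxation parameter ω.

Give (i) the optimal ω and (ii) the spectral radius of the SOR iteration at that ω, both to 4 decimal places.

n=34: λ(B_J) = 1 − λ(A)/2 = cos(kπ/35); k=1 gives ρ_J = 0.9960.
√(1 − cos²(π/35)) = sin(π/35) ≈ 0.08964.
ω* = 2/(1+0.08964) = 1.8355
ρ_SOR = ω* − 1 = 1.8355 − 1 = 0.8355.

ω* = 1.8355, ρ_SOR = 0.8355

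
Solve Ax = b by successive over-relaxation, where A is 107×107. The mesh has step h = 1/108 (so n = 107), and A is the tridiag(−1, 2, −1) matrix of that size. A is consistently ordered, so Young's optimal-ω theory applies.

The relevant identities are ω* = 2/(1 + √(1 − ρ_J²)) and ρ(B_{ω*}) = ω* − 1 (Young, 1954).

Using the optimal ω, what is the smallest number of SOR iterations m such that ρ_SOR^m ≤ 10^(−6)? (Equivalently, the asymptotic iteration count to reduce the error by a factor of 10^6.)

m = 238

ρ_J = max_k |cos(kπ/108)| = cos(π/108) = 0.9995770
root = sin(π/108) = 0.0290847  (since 1−cos² = sin²).
ω* = 2/(1 + 0.0290847) = 2/1.0290847 = 1.9434746.
[ρ_SOR] ω* − 1 = 0.9434746.
ρ_SOR^m ≤ 10^(−6) ⇔ m ≥ 6·ln10/(−ln 0.9434746) = 13.8155/0.0581858 = 237.438; m = ⌈237.438⌉ = 238.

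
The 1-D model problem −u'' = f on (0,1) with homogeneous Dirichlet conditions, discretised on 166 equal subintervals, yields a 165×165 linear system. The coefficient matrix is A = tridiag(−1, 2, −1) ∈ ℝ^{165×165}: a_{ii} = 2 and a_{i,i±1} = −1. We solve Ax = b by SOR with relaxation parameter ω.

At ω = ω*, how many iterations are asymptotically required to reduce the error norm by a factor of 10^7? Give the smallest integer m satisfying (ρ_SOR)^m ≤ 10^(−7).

m = 426

n=165: λ(B_J) = 1 − λ(A)/2 = cos(kπ/166); k=1 gives ρ_J = 0.9998209.
√(1−ρ_J²) = |sin(π/166)| = 0.0189241
ω* = 2 / (1 + 0.0189241) = 2 / 1.0189241 ≈ 1.9628547.
At ω = 1.9628547 every |λ(B_ω)| = ω−1, so ρ_SOR = 0.9628547.
ρ_SOR^m ≤ 10^(−7) ⇔ m ≥ 7·ln10/(−ln 0.9628547) = 16.1181/0.0378528 = 425.810; m = ⌈425.810⌉ = 426.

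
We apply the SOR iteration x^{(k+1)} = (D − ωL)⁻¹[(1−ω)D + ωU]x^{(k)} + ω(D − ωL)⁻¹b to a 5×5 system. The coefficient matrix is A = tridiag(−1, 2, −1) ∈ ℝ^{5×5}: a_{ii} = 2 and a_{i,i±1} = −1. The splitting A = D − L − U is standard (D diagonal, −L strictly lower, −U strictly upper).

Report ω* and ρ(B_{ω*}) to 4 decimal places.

ω* = 1.3333, ρ_SOR = 0.3333

B_J for the 5×5 system has eigenvalues cos(kπ/6); ρ_J = cos(π/6) = 0.8660.
√(1−ρ_J²) simplifies to sin(π/6) = 0.50000.
So ω* = 2/1.50000 = 1.3333 (Young).
Hence ρ(B_{ω*}) = 1.3333 − 1 = 0.3333.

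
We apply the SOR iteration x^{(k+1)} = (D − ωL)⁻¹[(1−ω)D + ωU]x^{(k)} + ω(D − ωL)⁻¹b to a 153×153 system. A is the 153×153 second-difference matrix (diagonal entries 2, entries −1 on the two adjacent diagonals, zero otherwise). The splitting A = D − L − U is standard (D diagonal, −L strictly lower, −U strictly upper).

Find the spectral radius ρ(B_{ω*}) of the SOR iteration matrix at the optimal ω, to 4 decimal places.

spectrum of D⁻¹(L+U) = {cos(kπ/154) : 1≤k≤153}; ρ_J = cos(π/154) = 0.9998.
√(1 − cos²(π/154)) = sin(π/154) ≈ 0.02040.
Young: ω* = 2/(1+√(1−ρ_J²)) = 2/(1+0.02040) = 2/1.02040 = 1.9600.
Hence ρ(B_{ω*}) = 1.9600 − 1 = 0.9600.

ρ_SOR = 0.9600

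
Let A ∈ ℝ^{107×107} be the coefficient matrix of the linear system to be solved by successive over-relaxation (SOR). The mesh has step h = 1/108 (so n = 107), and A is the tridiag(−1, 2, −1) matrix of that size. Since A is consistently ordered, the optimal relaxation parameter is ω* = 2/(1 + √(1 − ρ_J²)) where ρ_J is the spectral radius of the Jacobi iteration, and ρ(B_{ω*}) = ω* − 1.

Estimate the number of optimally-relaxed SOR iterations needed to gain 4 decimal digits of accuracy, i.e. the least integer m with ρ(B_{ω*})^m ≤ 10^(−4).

B_J for the 107×107 system has eigenvalues cos(kπ/108); ρ_J = cos(π/108) = 0.9995770.
√(1 − cos²(π/108)) = sin(π/108) ≈ 0.0290847.
ω* = 2 / (1 + 0.0290847) = 2 / 1.0290847 ≈ 1.9434746.
ρ_SOR = ω* − 1 = 1.9434746 − 1 = 0.9434746.
ρ_SOR^m ≤ 10^(−4) ⇔ m ≥ 4·ln10/(−ln 0.9434746) = 9.21034/0.0581858 = 158.292; m = ⌈158.292⌉ = 159.

m = 159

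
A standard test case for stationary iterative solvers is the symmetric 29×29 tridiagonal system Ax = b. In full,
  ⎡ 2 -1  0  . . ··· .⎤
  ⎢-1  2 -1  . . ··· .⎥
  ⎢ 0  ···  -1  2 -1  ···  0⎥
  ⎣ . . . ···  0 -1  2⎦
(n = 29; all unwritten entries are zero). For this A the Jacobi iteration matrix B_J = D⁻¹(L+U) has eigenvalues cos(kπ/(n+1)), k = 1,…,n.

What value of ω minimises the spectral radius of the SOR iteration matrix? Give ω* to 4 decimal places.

ρ_J = max_k |cos(kπ/30)| = cos(π/30) = 0.9945
root = sin(π/30) = 0.10453  (since 1−cos² = sin²).
So ω* = 2/1.10453 = 1.8107 (Young).
ρ_SOR = ω* − 1 = 1.8107 − 1 = 0.8107.

ω* = 1.8107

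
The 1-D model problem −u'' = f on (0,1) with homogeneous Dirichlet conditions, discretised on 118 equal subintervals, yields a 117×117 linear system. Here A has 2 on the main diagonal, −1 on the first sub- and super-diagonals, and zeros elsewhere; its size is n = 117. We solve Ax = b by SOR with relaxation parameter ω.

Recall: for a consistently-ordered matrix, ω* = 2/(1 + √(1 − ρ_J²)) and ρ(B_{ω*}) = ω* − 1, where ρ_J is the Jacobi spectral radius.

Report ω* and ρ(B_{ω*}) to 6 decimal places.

ρ_J = max_k |cos(kπ/118)| = cos(π/118) = 0.999646
√(1 − cos²(π/118)) = sin(π/118) ≈ 0.0266205.
ω* = 2/(1 + 0.0266205) = 2/1.0266205 = 1.948140.
At ω = 1.948140 every |λ(B_ω)| = ω−1, so ρ_SOR = 0.948140.

ω* = 1.948140, ρ_SOR = 0.948140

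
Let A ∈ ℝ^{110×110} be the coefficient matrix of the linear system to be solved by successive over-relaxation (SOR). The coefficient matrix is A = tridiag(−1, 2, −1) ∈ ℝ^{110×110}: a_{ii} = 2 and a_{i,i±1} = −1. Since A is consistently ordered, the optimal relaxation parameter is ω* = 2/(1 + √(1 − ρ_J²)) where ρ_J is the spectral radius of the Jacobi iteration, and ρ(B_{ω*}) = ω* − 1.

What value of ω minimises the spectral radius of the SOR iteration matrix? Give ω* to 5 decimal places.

½·tridiag(1,0,1) at n=110: λ_k = cos(kπ/111); max |λ| at k=1 ⇒ ρ_J = cos(π/111) ≈ 0.99960.
√(1−ρ_J²) simplifies to sin(π/111) = 0.028299.
[ω*] 2 ÷ (1 + 0.028299) = 2 ÷ 1.028299 = 1.94496.
and ρ(B_{ω*}) = 1.94496 − 1 = 0.94496.

ω* = 1.94496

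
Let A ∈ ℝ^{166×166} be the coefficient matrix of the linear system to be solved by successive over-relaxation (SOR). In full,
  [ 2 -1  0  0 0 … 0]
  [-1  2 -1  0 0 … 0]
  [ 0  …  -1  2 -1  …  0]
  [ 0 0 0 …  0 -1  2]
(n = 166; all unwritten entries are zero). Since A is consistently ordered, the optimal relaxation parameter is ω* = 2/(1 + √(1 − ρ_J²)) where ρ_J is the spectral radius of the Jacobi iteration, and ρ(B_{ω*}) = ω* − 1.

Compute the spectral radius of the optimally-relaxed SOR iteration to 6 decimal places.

n=166: λ(B_J) = 1 − λ(A)/2 = cos(kπ/167); k=1 gives ρ_J = 0.999823.
√(1 − cos²(π/167)) = sin(π/167) ≈ 0.0188108.
ω* = 2/(1+0.0188108) = 1.963073
ρ_SOR = ω* − 1 = 1.963073 − 1 = 0.963073.

ρ_SOR = 0.963073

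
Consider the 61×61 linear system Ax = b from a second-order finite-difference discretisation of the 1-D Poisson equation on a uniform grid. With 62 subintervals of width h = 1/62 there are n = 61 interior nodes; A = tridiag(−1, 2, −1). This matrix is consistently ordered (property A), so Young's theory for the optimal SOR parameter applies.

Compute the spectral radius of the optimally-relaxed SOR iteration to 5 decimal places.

ρ_SOR = 0.90359

B_J for the 61×61 system has eigenvalues cos(kπ/62); ρ_J = cos(π/62) = 0.99872.
√(1−ρ_J²) simplifies to sin(π/62) = 0.050649.
Then 2/(1+√(1−ρ_J²)) = 2/(1+0.050649); ω* = 2/1.050649 = 1.90359.
ρ_SOR = ω* − 1 ≈ 0.90359.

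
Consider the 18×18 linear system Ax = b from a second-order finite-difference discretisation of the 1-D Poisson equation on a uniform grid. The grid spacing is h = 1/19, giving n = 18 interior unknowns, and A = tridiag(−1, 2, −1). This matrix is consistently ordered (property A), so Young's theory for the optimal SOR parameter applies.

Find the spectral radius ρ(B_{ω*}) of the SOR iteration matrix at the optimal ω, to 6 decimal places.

spectrum of D⁻¹(L+U) = {cos(kπ/19) : 1≤k≤18}; ρ_J = cos(π/19) = 0.986361.
√(1 − cos²(π/19)) = sin(π/19) ≈ 0.1645946.
ω* = 2 / (1 + 0.1645946) = 2 / 1.1645946 ≈ 1.717336.
and ρ(B_{ω*}) = 1.717336 − 1 = 0.717336.

ρ_SOR = 0.717336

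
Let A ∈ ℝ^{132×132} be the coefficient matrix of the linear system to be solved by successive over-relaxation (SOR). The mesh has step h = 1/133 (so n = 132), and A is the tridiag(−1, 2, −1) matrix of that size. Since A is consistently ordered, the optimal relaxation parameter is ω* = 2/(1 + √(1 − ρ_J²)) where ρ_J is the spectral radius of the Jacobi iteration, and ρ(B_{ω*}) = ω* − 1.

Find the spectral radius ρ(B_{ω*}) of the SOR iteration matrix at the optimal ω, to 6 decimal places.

ρ_SOR = 0.953852

n=132: λ(B_J) = 1 − λ(A)/2 = cos(kπ/133); k=1 gives ρ_J = 0.999721.
√(1 − cos²(π/133)) = sin(π/133) ≈ 0.0236188.
Then 2/(1+√(1−ρ_J²)) = 2/(1+0.0236188); ω* = 2/1.0236188 = 1.953852.
ρ_SOR = ω* − 1 ≈ 0.953852.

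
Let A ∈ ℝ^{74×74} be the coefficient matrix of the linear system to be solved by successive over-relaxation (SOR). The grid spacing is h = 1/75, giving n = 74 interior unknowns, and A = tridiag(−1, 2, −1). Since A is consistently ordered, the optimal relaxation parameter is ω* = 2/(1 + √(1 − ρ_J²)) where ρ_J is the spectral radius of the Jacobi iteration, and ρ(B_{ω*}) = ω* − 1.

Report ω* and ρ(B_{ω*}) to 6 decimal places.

With n=74, ρ(Jacobi) = cos(π/75) = 0.999123.
root = sin(π/75) = 0.0418757  (since 1−cos² = sin²).
ω* = 2 / (1 + 0.0418757) = 2 / 1.0418757 ≈ 1.919615.
ρ(B_{ω*}) = ω*−1 = 0.919615

ω* = 1.919615, ρ_SOR = 0.919615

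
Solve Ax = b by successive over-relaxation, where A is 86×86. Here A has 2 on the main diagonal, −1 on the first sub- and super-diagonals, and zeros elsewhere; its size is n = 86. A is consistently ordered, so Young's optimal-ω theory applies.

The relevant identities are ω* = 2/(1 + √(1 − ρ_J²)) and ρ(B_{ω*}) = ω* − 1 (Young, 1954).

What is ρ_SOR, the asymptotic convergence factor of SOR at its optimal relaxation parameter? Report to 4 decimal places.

With n=86, ρ(Jacobi) = cos(π/87) = 0.9993.
√(1 − cos²(π/87)) = sin(π/87) ≈ 0.03610.
So ω* = 2/1.03610 = 1.9303 (Young).
At ω = 1.9303 every |λ(B_ω)| = ω−1, so ρ_SOR = 0.9303.

ρ_SOR = 0.9303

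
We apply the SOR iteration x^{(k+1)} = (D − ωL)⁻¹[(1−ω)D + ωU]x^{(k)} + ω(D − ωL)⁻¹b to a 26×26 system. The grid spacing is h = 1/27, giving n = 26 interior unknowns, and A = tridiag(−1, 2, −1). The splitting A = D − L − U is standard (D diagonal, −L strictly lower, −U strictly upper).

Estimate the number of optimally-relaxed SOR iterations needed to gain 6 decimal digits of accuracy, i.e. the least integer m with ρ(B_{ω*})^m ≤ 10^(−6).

m = 60

n=26: λ(B_J) = 1 − λ(A)/2 = cos(kπ/27); k=1 gives ρ_J = 0.9932384.
root = sin(π/27) = 0.1160929  (since 1−cos² = sin²).
So ω* = 2/1.1160929 = 1.7919655 (Young).
ρ(B_{ω*}) = ω*−1 = 0.7919655
(0.7919655)^m ≤ 10^{−6}  ⇒  m·ln(0.7919655) ≤ −6·ln10  ⇒  m ≥ 59.234  ⇒  m = 60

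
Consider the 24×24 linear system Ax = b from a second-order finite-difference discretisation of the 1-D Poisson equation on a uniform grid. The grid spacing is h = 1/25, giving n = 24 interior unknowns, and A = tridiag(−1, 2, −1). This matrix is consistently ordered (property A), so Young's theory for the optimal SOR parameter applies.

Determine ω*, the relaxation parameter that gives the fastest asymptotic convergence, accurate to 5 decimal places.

ω* = 1.77725

B_J for the 24×24 system has eigenvalues cos(kπ/25); ρ_J = cos(π/25) = 0.99211.
√(1−ρ_J²) = |sin(π/25)| = 0.125333
Then 2/(1+√(1−ρ_J²)) = 2/(1+0.125333); ω* = 2/1.125333 = 1.77725.
ρ_SOR = ω* − 1 ≈ 0.77725.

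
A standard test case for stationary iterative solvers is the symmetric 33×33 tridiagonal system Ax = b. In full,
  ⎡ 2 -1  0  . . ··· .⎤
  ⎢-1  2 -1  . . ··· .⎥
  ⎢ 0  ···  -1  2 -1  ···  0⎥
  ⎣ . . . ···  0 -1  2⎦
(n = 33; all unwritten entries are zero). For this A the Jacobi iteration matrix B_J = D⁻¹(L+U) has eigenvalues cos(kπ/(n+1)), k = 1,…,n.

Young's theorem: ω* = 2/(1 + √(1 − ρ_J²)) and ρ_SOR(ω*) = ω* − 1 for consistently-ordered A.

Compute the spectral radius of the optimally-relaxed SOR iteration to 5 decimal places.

[ρ_J] n=33: ρ(B_J) = cos(π/(n+1)) = cos(π/34) = 0.99573.
1 − cos²(π/34) = sin²(π/34) ⇒ √(1−ρ_J²) = sin(π/34) = 0.092268.
ω* = 2/(1+0.092268) = 1.83105
ρ_SOR = ω* − 1 = 1.83105 − 1 = 0.83105.

ρ_SOR = 0.83105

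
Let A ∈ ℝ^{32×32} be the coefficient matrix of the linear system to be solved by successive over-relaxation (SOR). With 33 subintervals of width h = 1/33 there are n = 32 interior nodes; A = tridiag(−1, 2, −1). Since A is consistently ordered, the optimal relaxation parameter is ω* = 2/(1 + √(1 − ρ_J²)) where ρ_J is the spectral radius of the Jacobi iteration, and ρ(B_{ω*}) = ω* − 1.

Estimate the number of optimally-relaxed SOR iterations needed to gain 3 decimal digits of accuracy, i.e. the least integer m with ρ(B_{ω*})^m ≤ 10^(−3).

m = 37

n=32: λ(B_J) = 1 − λ(A)/2 = cos(kπ/33); k=1 gives ρ_J = 0.9954719.
√(1−ρ_J²) = |sin(π/33)| = 0.0950560
So ω* = 2/1.0950560 = 1.8263906 (Young).
ρ(B_{ω*}) = ω*−1 = 0.8263906
3·ln10 = 6.90776; −ln(0.8263906) = 0.190688; m = ⌈6.90776/0.190688⌉ = ⌈36.225⌉ = 37.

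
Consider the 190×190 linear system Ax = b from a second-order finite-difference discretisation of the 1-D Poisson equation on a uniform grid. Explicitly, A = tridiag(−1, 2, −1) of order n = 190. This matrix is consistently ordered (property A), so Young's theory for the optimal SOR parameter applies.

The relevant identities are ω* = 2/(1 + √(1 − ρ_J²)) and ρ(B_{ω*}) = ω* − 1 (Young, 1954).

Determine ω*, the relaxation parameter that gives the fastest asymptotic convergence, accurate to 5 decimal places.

B_J for the 190×190 system has eigenvalues cos(kπ/191); ρ_J = cos(π/191) = 0.99986.
√(1−ρ_J²) simplifies to sin(π/191) = 0.016447.
Young: ω* = 2/(1+√(1−ρ_J²)) = 2/(1+0.016447) = 2/1.016447 = 1.96764.
[ρ_SOR] ω* − 1 = 0.96764.

ω* = 1.96764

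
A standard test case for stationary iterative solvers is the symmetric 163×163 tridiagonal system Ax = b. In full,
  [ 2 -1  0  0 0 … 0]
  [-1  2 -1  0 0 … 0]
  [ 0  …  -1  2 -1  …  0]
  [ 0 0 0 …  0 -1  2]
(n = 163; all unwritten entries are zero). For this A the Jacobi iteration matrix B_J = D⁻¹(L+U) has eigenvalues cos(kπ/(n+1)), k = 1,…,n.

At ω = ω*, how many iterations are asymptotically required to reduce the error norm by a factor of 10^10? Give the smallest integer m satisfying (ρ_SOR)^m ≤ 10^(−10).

spectrum of D⁻¹(L+U) = {cos(kπ/164) : 1≤k≤163}; ρ_J = cos(π/164) = 0.9998165.
1 − cos²(π/164) = sin²(π/164) ⇒ √(1−ρ_J²) = sin(π/164) = 0.0191549.
So ω* = 2/1.0191549 = 1.9624102 (Young).
and ρ(B_{ω*}) = 1.9624102 − 1 = 0.9624102.
Need (0.9624102)^m ≤ 10^(−10): m ≥ 10·ln10/|ln 0.9624102| = 23.0259/0.0383145 = 600.971 ⇒ m = 601.

m = 601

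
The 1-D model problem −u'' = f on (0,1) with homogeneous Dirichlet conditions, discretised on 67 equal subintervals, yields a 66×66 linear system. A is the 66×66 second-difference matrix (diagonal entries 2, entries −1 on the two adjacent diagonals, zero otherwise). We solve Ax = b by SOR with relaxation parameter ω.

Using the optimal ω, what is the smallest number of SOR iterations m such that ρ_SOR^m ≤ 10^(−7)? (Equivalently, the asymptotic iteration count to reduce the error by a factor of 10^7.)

m = 172

B_J for the 66×66 system has eigenvalues cos(kπ/67); ρ_J = cos(π/67) = 0.9989009.
root = sin(π/67) = 0.0468723  (since 1−cos² = sin²).
So ω* = 2/1.0468723 = 1.9104527 (Young).
[ρ_SOR] ω* − 1 = 0.9104527.
ρ_SOR^m ≤ 10^(−7) ⇔ m ≥ 7·ln10/(−ln 0.9104527) = 16.1181/0.0938133 = 171.810; m = ⌈171.810⌉ = 172.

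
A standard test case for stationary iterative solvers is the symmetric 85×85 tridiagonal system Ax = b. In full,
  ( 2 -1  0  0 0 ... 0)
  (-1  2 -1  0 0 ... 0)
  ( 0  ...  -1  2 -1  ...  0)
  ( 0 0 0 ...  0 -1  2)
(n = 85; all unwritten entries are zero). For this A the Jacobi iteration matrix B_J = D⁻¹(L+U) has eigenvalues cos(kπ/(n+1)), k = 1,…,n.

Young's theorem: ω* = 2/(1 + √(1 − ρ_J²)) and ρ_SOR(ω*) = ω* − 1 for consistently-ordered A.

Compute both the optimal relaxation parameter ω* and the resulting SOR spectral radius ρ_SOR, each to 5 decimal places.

ω* = 1.92953, ρ_SOR = 0.92953

spectrum of D⁻¹(L+U) = {cos(kπ/86) : 1≤k≤85}; ρ_J = cos(π/86) = 0.99933.
√(1−ρ_J²) = |sin(π/86)| = 0.036522
So ω* = 2/1.036522 = 1.92953 (Young).
ρ_SOR = ω* − 1 ≈ 0.92953.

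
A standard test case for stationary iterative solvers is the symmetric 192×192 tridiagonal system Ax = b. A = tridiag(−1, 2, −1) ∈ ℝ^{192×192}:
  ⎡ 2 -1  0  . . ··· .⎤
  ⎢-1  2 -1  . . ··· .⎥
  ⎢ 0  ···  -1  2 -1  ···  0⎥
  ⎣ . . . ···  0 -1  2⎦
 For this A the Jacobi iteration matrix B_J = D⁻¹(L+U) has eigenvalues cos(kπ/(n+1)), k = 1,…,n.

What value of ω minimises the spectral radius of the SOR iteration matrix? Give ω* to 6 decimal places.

½·tridiag(1,0,1) at n=192: λ_k = cos(kπ/193); max |λ| at k=1 ⇒ ρ_J = cos(π/193) ≈ 0.999868.
√(1−ρ_J²) = |sin(π/193)| = 0.0162770
Then 2/(1+√(1−ρ_J²)) = 2/(1+0.0162770); ω* = 2/1.0162770 = 1.967967.
and ρ(B_{ω*}) = 1.967967 − 1 = 0.967967.

ω* = 1.967967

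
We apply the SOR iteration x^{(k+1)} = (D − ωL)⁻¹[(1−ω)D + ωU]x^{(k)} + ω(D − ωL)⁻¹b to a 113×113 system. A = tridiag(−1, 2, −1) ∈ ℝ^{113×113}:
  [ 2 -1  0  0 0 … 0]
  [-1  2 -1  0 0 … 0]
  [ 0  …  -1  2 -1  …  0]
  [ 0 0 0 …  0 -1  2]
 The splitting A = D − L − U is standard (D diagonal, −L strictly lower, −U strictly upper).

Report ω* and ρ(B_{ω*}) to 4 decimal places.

ω* = 1.9464, ρ_SOR = 0.9464

[ρ_J] n=113: ρ(B_J) = cos(π/(n+1)) = cos(π/114) = 0.9996.
√(1 − cos²(π/114)) = sin(π/114) ≈ 0.02755.
ω* = 2/(1 + 0.02755) = 2/1.02755 = 1.9464.
Hence ρ(B_{ω*}) = 1.9464 − 1 = 0.9464.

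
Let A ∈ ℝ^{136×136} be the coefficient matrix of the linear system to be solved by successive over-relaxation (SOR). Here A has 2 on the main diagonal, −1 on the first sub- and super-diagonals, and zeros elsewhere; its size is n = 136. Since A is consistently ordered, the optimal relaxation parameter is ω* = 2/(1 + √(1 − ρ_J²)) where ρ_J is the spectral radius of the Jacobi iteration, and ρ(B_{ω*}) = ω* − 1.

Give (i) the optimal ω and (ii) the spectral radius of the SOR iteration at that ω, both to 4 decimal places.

spectrum of D⁻¹(L+U) = {cos(kπ/137) : 1≤k≤136}; ρ_J = cos(π/137) = 0.9997.
√(1−ρ_J²) = |sin(π/137)| = 0.02293
ω* = 2 / (1 + 0.02293) = 2 / 1.02293 ≈ 1.9552.
At ω = 1.9552 every |λ(B_ω)| = ω−1, so ρ_SOR = 0.9552.

ω* = 1.9552, ρ_SOR = 0.9552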